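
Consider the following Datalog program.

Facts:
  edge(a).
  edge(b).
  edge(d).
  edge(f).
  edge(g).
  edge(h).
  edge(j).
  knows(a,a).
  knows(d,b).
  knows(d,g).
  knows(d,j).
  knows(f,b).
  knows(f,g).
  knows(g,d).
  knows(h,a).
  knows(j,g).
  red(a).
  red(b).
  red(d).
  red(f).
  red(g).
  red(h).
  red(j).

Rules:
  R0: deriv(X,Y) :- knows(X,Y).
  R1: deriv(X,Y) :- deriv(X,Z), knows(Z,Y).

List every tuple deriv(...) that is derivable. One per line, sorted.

round 1: derive deriv(a,a) via R0 from knows(a,a)
round 1: derive deriv(d,b) via R0 from knows(d,b)
round 1: derive deriv(d,g) via R0 from knows(d,g)
round 1: derive deriv(d,j) via R0 from knows(d,j)
round 1: derive deriv(f,b) via R0 from knows(f,b)
round 1: derive deriv(f,g) via R0 from knows(f,g)
round 1: derive deriv(g,d) via R0 from knows(g,d)
round 1: derive deriv(h,a) via R0 from knows(h,a)
round 1: derive deriv(j,g) via R0 from knows(j,g)
round 2: derive deriv(d,d) via R1 from deriv(d,g), knows(g,d)
round 2: derive deriv(f,d) via R1 from deriv(f,g), knows(g,d)
round 2: derive deriv(g,b) via R1 from deriv(g,d), knows(d,b)
round 2: derive deriv(g,g) via R1 from deriv(g,d), knows(d,g)
round 2: derive deriv(g,j) via R1 from deriv(g,d), knows(d,j)
round 2: derive deriv(j,d) via R1 from deriv(j,g), knows(g,d)
round 3: derive deriv(f,j) via R1 from deriv(f,d), knows(d,j)
round 3: derive deriv(j,b) via R1 from deriv(j,d), knows(d,b)
round 3: derive deriv(j,j) via R1 from deriv(j,d), knows(d,j)

deriv(a,a)
deriv(d,b)
deriv(d,d)
deriv(d,g)
deriv(d,j)
deriv(f,b)
deriv(f,d)
deriv(f,g)
deriv(f,j)
deriv(g,b)
deriv(g,d)
deriv(g,g)
deriv(g,j)
deriv(h,a)
deriv(j,b)
deriv(j,d)
deriv(j,g)
deriv(j,j)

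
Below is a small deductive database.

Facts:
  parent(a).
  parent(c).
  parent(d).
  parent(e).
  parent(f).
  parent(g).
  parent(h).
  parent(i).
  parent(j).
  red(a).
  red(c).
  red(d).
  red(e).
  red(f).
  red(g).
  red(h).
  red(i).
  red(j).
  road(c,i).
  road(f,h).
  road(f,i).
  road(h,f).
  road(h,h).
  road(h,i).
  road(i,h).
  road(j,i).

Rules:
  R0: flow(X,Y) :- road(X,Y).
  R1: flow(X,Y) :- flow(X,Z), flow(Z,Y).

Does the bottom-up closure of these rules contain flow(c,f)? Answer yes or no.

round 1: derive flow(c,i) via R0 from road(c,i)
round 1: derive flow(f,h) via R0 from road(f,h)
round 1: derive flow(f,i) via R0 from road(f,i)
round 1: derive flow(h,f) via R0 from road(h,f)
round 1: derive flow(h,h) via R0 from road(h,h)
round 1: derive flow(h,i) via R0 from road(h,i)
round 1: derive flow(i,h) via R0 from road(i,h)
round 1: derive flow(j,i) via R0 from road(j,i)
round 2: derive flow(c,h) via R1 from flow(c,i), flow(i,h)
round 2: derive flow(f,f) via R1 from flow(f,h), flow(h,f)
round 2: derive flow(i,f) via R1 from flow(i,h), flow(h,f)
round 2: derive flow(i,i) via R1 from flow(i,h), flow(h,i)
round 2: derive flow(j,h) via R1 from flow(j,i), flow(i,h)
round 3: derive flow(c,f) via R1 from flow(c,h), flow(h,f)
round 3: derive flow(j,f) via R1 from flow(j,h), flow(h,f)

yes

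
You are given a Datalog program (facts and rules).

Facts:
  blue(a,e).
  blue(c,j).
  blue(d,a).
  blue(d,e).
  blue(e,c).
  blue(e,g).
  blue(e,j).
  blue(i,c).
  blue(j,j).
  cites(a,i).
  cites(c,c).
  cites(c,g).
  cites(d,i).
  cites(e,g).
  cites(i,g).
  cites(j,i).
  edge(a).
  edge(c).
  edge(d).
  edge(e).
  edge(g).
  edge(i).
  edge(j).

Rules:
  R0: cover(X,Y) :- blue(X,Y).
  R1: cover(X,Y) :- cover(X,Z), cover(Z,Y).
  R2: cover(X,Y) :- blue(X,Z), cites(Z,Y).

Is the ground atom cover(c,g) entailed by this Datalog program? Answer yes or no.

yes

round 1: derive cover(a,e) via R0 from blue(a,e)
round 1: derive cover(c,j) via R0 from blue(c,j)
round 1: derive cover(d,a) via R0 from blue(d,a)
round 1: derive cover(d,e) via R0 from blue(d,e)
round 1: derive cover(e,c) via R0 from blue(e,c)
round 1: derive cover(e,g) via R0 from blue(e,g)
round 1: derive cover(e,j) via R0 from blue(e,j)
round 1: derive cover(i,c) via R0 from blue(i,c)
round 1: derive cover(j,j) via R0 from blue(j,j)
round 1: derive cover(a,g) via R2 from blue(a,e), cites(e,g)
round 1: derive cover(c,i) via R2 from blue(c,j), cites(j,i)
round 1: derive cover(d,g) via R2 from blue(d,e), cites(e,g)
round 1: derive cover(d,i) via R2 from blue(d,a), cites(a,i)
round 1: derive cover(e,i) via R2 from blue(e,j), cites(j,i)
round 1: derive cover(i,g) via R2 from blue(i,c), cites(c,g)
round 1: derive cover(j,i) via R2 from blue(j,j), cites(j,i)
round 2: derive cover(a,c) via R1 from cover(a,e), cover(e,c)
round 2: derive cover(a,i) via R1 from cover(a,e), cover(e,i)
round 2: derive cover(a,j) via R1 from cover(a,e), cover(e,j)
round 2: derive cover(c,c) via R1 from cover(c,i), cover(i,c)
round 2: derive cover(c,g) via R1 from cover(c,i), cover(i,g)
round 2: derive cover(d,c) via R1 from cover(d,e), cover(e,c)
round 2: derive cover(d,j) via R1 from cover(d,e), cover(e,j)
round 2: derive cover(i,i) via R1 from cover(i,c), cover(c,i)
round 2: derive cover(i,j) via R1 from cover(i,c), cover(c,j)
round 2: derive cover(j,c) via R1 from cover(j,i), cover(i,c)
round 2: derive cover(j,g) via R1 from cover(j,i), cover(i,g)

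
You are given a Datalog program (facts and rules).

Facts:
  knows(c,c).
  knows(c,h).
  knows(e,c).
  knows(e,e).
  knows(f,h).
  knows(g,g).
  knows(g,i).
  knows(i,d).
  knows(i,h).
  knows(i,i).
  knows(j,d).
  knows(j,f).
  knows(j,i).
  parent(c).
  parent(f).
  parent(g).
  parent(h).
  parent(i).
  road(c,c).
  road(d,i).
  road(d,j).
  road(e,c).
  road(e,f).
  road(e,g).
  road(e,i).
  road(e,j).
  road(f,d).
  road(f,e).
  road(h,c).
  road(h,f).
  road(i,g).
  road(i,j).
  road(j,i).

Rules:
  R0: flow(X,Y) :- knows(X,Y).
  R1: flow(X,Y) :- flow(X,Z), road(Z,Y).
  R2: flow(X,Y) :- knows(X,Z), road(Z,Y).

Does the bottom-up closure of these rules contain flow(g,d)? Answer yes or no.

round 1: derive flow(c,c) via R0 from knows(c,c)
round 1: derive flow(c,h) via R0 from knows(c,h)
round 1: derive flow(e,c) via R0 from knows(e,c)
round 1: derive flow(e,e) via R0 from knows(e,e)
round 1: derive flow(f,h) via R0 from knows(f,h)
round 1: derive flow(g,g) via R0 from knows(g,g)
round 1: derive flow(g,i) via R0 from knows(g,i)
round 1: derive flow(i,d) via R0 from knows(i,d)
round 1: derive flow(i,h) via R0 from knows(i,h)
round 1: derive flow(i,i) via R0 from knows(i,i)
round 1: derive flow(j,d) via R0 from knows(j,d)
round 1: derive flow(j,f) via R0 from knows(j,f)
round 1: derive flow(j,i) via R0 from knows(j,i)
round 1: derive flow(c,f) via R2 from knows(c,h), road(h,f)
round 1: derive flow(e,f) via R2 from knows(e,e), road(e,f)
round 1: derive flow(e,g) via R2 from knows(e,e), road(e,g)
round 1: derive flow(e,i) via R2 from knows(e,e), road(e,i)
round 1: derive flow(e,j) via R2 from knows(e,e), road(e,j)
round 1: derive flow(f,c) via R2 from knows(f,h), road(h,c)
round 1: derive flow(f,f) via R2 from knows(f,h), road(h,f)
round 1: derive flow(g,j) via R2 from knows(g,i), road(i,j)
round 1: derive flow(i,c) via R2 from knows(i,h), road(h,c)
round 1: derive flow(i,f) via R2 from knows(i,h), road(h,f)
round 1: derive flow(i,g) via R2 from knows(i,i), road(i,g)
round 1: derive flow(i,j) via R2 from knows(i,d), road(d,j)
round 1: derive flow(j,e) via R2 from knows(j,f), road(f,e)
round 1: derive flow(j,g) via R2 from knows(j,i), road(i,g)
round 1: derive flow(j,j) via R2 from knows(j,d), road(d,j)
round 2: derive flow(c,d) via R1 from flow(c,f), road(f,d)
round 2: derive flow(c,e) via R1 from flow(c,f), road(f,e)
round 2: derive flow(e,d) via R1 from flow(e,f), road(f,d)
round 2: derive flow(f,d) via R1 from flow(f,f), road(f,d)
round 2: derive flow(f,e) via R1 from flow(f,f), road(f,e)
round 2: derive flow(i,e) via R1 from flow(i,f), road(f,e)
round 2: derive flow(j,c) via R1 from flow(j,e), road(e,c)
round 3: derive flow(c,g) via R1 from flow(c,e), road(e,g)
round 3: derive flow(c,i) via R1 from flow(c,d), road(d,i)
round 3: derive flow(c,j) via R1 from flow(c,d), road(d,j)
round 3: derive flow(f,g) via R1 from flow(f,e), road(e,g)
round 3: derive flow(f,i) via R1 from flow(f,d), road(d,i)
round 3: derive flow(f,j) via R1 from flow(f,d), road(d,j)

no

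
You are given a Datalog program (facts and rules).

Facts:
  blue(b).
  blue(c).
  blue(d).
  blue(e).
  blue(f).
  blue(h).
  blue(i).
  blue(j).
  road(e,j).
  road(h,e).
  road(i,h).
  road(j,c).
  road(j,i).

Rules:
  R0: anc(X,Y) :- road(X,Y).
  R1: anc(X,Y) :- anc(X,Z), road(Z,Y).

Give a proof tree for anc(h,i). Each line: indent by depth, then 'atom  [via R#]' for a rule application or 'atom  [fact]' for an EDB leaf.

anc(h,i)  [via R1]
  anc(h,j)  [via R1]
    anc(h,e)  [via R0]
      road(h,e)  [fact]
    road(e,j)  [fact]
  road(j,i)  [fact]

round 1: derive anc(e,j) via R0 from road(e,j)
round 1: derive anc(h,e) via R0 from road(h,e)
round 1: derive anc(i,h) via R0 from road(i,h)
round 1: derive anc(j,c) via R0 from road(j,c)
round 1: derive anc(j,i) via R0 from road(j,i)
round 2: derive anc(e,c) via R1 from anc(e,j), road(j,c)
round 2: derive anc(e,i) via R1 from anc(e,j), road(j,i)
round 2: derive anc(h,j) via R1 from anc(h,e), road(e,j)
round 2: derive anc(i,e) via R1 from anc(i,h), road(h,e)
round 2: derive anc(j,h) via R1 from anc(j,i), road(i,h)
round 3: derive anc(e,h) via R1 from anc(e,i), road(i,h)
round 3: derive anc(h,c) via R1 from anc(h,j), road(j,c)
round 3: derive anc(h,i) via R1 from anc(h,j), road(j,i)
round 3: derive anc(i,j) via R1 from anc(i,e), road(e,j)
round 3: derive anc(j,e) via R1 from anc(j,h), road(h,e)
round 4: derive anc(e,e) via R1 from anc(e,h), road(h,e)
round 4: derive anc(h,h) via R1 from anc(h,i), road(i,h)
round 4: derive anc(i,c) via R1 from anc(i,j), road(j,c)
round 4: derive anc(i,i) via R1 from anc(i,j), road(j,i)
round 4: derive anc(j,j) via R1 from anc(j,e), road(e,j)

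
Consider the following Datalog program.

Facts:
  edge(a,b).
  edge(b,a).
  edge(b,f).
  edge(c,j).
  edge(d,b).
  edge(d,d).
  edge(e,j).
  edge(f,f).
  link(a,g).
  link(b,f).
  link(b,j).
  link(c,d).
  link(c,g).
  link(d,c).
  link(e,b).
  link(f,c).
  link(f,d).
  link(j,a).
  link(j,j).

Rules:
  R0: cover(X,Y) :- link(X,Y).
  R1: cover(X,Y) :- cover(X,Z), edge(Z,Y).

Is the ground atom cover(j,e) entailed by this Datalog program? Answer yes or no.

round 1: derive cover(a,g) via R0 from link(a,g)
round 1: derive cover(b,f) via R0 from link(b,f)
round 1: derive cover(b,j) via R0 from link(b,j)
round 1: derive cover(c,d) via R0 from link(c,d)
round 1: derive cover(c,g) via R0 from link(c,g)
round 1: derive cover(d,c) via R0 from link(d,c)
round 1: derive cover(e,b) via R0 from link(e,b)
round 1: derive cover(f,c) via R0 from link(f,c)
round 1: derive cover(f,d) via R0 from link(f,d)
round 1: derive cover(j,a) via R0 from link(j,a)
round 1: derive cover(j,j) via R0 from link(j,j)
round 2: derive cover(c,b) via R1 from cover(c,d), edge(d,b)
round 2: derive cover(d,j) via R1 from cover(d,c), edge(c,j)
round 2: derive cover(e,a) via R1 from cover(e,b), edge(b,a)
round 2: derive cover(e,f) via R1 from cover(e,b), edge(b,f)
round 2: derive cover(f,b) via R1 from cover(f,d), edge(d,b)
round 2: derive cover(f,j) via R1 from cover(f,c), edge(c,j)
round 2: derive cover(j,b) via R1 from cover(j,a), edge(a,b)
round 3: derive cover(c,a) via R1 from cover(c,b), edge(b,a)
round 3: derive cover(c,f) via R1 from cover(c,b), edge(b,f)
round 3: derive cover(f,a) via R1 from cover(f,b), edge(b,a)
round 3: derive cover(f,f) via R1 from cover(f,b), edge(b,f)
round 3: derive cover(j,f) via R1 from cover(j,b), edge(b,f)

no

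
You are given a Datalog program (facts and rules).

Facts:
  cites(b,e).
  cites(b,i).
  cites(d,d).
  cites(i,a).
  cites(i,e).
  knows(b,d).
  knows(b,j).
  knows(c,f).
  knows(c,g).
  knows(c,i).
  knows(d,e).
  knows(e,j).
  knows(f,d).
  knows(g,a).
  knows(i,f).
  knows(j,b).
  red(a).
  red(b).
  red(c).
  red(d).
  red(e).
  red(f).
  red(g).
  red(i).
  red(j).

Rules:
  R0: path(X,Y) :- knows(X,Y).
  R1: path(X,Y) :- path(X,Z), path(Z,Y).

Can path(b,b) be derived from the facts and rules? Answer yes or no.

yes

round 1: derive path(b,d) via R0 from knows(b,d)
round 1: derive path(b,j) via R0 from knows(b,j)
round 1: derive path(c,f) via R0 from knows(c,f)
round 1: derive path(c,g) via R0 from knows(c,g)
round 1: derive path(c,i) via R0 from knows(c,i)
round 1: derive path(d,e) via R0 from knows(d,e)
round 1: derive path(e,j) via R0 from knows(e,j)
round 1: derive path(f,d) via R0 from knows(f,d)
round 1: derive path(g,a) via R0 from knows(g,a)
round 1: derive path(i,f) via R0 from knows(i,f)
round 1: derive path(j,b) via R0 from knows(j,b)
round 2: derive path(b,b) via R1 from path(b,j), path(j,b)
round 2: derive path(b,e) via R1 from path(b,d), path(d,e)
round 2: derive path(c,a) via R1 from path(c,g), path(g,a)
round 2: derive path(c,d) via R1 from path(c,f), path(f,d)
round 2: derive path(d,j) via R1 from path(d,e), path(e,j)
round 2: derive path(e,b) via R1 from path(e,j), path(j,b)
round 2: derive path(f,e) via R1 from path(f,d), path(d,e)
round 2: derive path(i,d) via R1 from path(i,f), path(f,d)
round 2: derive path(j,d) via R1 from path(j,b), path(b,d)
round 2: derive path(j,j) via R1 from path(j,b), path(b,j)
round 3: derive path(c,e) via R1 from path(c,d), path(d,e)
round 3: derive path(c,j) via R1 from path(c,d), path(d,j)
round 3: derive path(d,b) via R1 from path(d,e), path(e,b)
round 3: derive path(d,d) via R1 from path(d,j), path(j,d)
round 3: derive path(e,d) via R1 from path(e,b), path(b,d)
round 3: derive path(e,e) via R1 from path(e,b), path(b,e)
round 3: derive path(f,b) via R1 from path(f,e), path(e,b)
round 3: derive path(f,j) via R1 from path(f,d), path(d,j)
round 3: derive path(i,e) via R1 from path(i,d), path(d,e)
round 3: derive path(i,j) via R1 from path(i,d), path(d,j)
round 3: derive path(j,e) via R1 from path(j,b), path(b,e)
round 4: derive path(c,b) via R1 from path(c,d), path(d,b)
round 4: derive path(i,b) via R1 from path(i,d), path(d,b)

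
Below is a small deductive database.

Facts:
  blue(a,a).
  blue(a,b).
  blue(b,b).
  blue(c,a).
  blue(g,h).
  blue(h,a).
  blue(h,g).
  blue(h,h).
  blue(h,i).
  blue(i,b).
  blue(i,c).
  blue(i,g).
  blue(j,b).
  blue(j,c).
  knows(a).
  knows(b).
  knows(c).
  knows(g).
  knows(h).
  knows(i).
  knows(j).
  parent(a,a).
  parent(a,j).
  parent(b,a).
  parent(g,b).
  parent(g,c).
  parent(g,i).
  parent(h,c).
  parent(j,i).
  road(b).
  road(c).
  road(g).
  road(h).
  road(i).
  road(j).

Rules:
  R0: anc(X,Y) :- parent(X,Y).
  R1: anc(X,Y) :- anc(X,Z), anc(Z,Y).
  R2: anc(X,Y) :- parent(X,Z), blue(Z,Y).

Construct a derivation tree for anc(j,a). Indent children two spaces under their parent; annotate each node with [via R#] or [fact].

anc(j,a)  [via R1]
  anc(j,b)  [via R2]
    parent(j,i)  [fact]
    blue(i,b)  [fact]
  anc(b,a)  [via R0]
    parent(b,a)  [fact]

round 1: derive anc(a,a) via R0 from parent(a,a)
round 1: derive anc(a,j) via R0 from parent(a,j)
round 1: derive anc(b,a) via R0 from parent(b,a)
round 1: derive anc(g,b) via R0 from parent(g,b)
round 1: derive anc(g,c) via R0 from parent(g,c)
round 1: derive anc(g,i) via R0 from parent(g,i)
round 1: derive anc(h,c) via R0 from parent(h,c)
round 1: derive anc(j,i) via R0 from parent(j,i)
round 1: derive anc(a,b) via R2 from parent(a,a), blue(a,b)
round 1: derive anc(a,c) via R2 from parent(a,j), blue(j,c)
round 1: derive anc(b,b) via R2 from parent(b,a), blue(a,b)
round 1: derive anc(g,a) via R2 from parent(g,c), blue(c,a)
round 1: derive anc(g,g) via R2 from parent(g,i), blue(i,g)
round 1: derive anc(h,a) via R2 from parent(h,c), blue(c,a)
round 1: derive anc(j,b) via R2 from parent(j,i), blue(i,b)
round 1: derive anc(j,c) via R2 from parent(j,i), blue(i,c)
round 1: derive anc(j,g) via R2 from parent(j,i), blue(i,g)
round 2: derive anc(a,g) via R1 from anc(a,j), anc(j,g)
round 2: derive anc(a,i) via R1 from anc(a,j), anc(j,i)
round 2: derive anc(b,c) via R1 from anc(b,a), anc(a,c)
round 2: derive anc(b,j) via R1 from anc(b,a), anc(a,j)
round 2: derive anc(g,j) via R1 from anc(g,a), anc(a,j)
round 2: derive anc(h,b) via R1 from anc(h,a), anc(a,b)
round 2: derive anc(h,j) via R1 from anc(h,a), anc(a,j)
round 2: derive anc(j,a) via R1 from anc(j,b), anc(b,a)
round 3: derive anc(b,g) via R1 from anc(b,a), anc(a,g)
round 3: derive anc(b,i) via R1 from anc(b,a), anc(a,i)
round 3: derive anc(h,g) via R1 from anc(h,a), anc(a,g)
round 3: derive anc(h,i) via R1 from anc(h,a), anc(a,i)
round 3: derive anc(j,j) via R1 from anc(j,a), anc(a,j)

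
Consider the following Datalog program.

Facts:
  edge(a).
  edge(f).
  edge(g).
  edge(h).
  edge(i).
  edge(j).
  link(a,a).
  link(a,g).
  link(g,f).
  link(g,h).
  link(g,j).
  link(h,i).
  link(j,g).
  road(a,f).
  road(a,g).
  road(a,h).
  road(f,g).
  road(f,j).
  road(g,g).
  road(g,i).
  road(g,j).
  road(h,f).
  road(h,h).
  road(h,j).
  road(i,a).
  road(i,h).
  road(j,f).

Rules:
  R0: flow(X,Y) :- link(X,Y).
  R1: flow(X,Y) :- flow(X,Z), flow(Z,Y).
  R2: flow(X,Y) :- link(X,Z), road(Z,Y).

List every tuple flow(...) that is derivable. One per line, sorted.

flow(a,a)
flow(a,f)
flow(a,g)
flow(a,h)
flow(a,i)
flow(a,j)
flow(g,a)
flow(g,f)
flow(g,g)
flow(g,h)
flow(g,i)
flow(g,j)
flow(h,a)
flow(h,f)
flow(h,g)
flow(h,h)
flow(h,i)
flow(h,j)
flow(j,a)
flow(j,f)
flow(j,g)
flow(j,h)
flow(j,i)
flow(j,j)

round 1: derive flow(a,a) via R0 from link(a,a)
round 1: derive flow(a,g) via R0 from link(a,g)
round 1: derive flow(g,f) via R0 from link(g,f)
round 1: derive flow(g,h) via R0 from link(g,h)
round 1: derive flow(g,j) via R0 from link(g,j)
round 1: derive flow(h,i) via R0 from link(h,i)
round 1: derive flow(j,g) via R0 from link(j,g)
round 1: derive flow(a,f) via R2 from link(a,a), road(a,f)
round 1: derive flow(a,h) via R2 from link(a,a), road(a,h)
round 1: derive flow(a,i) via R2 from link(a,g), road(g,i)
round 1: derive flow(a,j) via R2 from link(a,g), road(g,j)
round 1: derive flow(g,g) via R2 from link(g,f), road(f,g)
round 1: derive flow(h,a) via R2 from link(h,i), road(i,a)
round 1: derive flow(h,h) via R2 from link(h,i), road(i,h)
round 1: derive flow(j,i) via R2 from link(j,g), road(g,i)
round 1: derive flow(j,j) via R2 from link(j,g), road(g,j)
round 2: derive flow(g,a) via R1 from flow(g,h), flow(h,a)
round 2: derive flow(g,i) via R1 from flow(g,h), flow(h,i)
round 2: derive flow(h,f) via R1 from flow(h,a), flow(a,f)
round 2: derive flow(h,g) via R1 from flow(h,a), flow(a,g)
round 2: derive flow(h,j) via R1 from flow(h,a), flow(a,j)
round 2: derive flow(j,f) via R1 from flow(j,g), flow(g,f)
round 2: derive flow(j,h) via R1 from flow(j,g), flow(g,h)
round 3: derive flow(j,a) via R1 from flow(j,g), flow(g,a)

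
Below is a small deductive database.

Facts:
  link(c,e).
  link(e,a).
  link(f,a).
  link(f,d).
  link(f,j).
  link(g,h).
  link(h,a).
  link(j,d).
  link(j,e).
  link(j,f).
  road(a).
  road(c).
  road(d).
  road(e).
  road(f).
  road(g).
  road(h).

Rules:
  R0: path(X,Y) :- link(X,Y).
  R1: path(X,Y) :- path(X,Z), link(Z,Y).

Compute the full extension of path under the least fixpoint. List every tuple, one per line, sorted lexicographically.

round 1: derive path(c,e) via R0 from link(c,e)
round 1: derive path(e,a) via R0 from link(e,a)
round 1: derive path(f,a) via R0 from link(f,a)
round 1: derive path(f,d) via R0 from link(f,d)
round 1: derive path(f,j) via R0 from link(f,j)
round 1: derive path(g,h) via R0 from link(g,h)
round 1: derive path(h,a) via R0 from link(h,a)
round 1: derive path(j,d) via R0 from link(j,d)
round 1: derive path(j,e) via R0 from link(j,e)
round 1: derive path(j,f) via R0 from link(j,f)
round 2: derive path(c,a) via R1 from path(c,e), link(e,a)
round 2: derive path(f,e) via R1 from path(f,j), link(j,e)
round 2: derive path(f,f) via R1 from path(f,j), link(j,f)
round 2: derive path(g,a) via R1 from path(g,h), link(h,a)
round 2: derive path(j,a) via R1 from path(j,e), link(e,a)
round 2: derive path(j,j) via R1 from path(j,f), link(f,j)

path(c,a)
path(c,e)
path(e,a)
path(f,a)
path(f,d)
path(f,e)
path(f,f)
path(f,j)
path(g,a)
path(g,h)
path(h,a)
path(j,a)
path(j,d)
path(j,e)
path(j,f)
path(j,j)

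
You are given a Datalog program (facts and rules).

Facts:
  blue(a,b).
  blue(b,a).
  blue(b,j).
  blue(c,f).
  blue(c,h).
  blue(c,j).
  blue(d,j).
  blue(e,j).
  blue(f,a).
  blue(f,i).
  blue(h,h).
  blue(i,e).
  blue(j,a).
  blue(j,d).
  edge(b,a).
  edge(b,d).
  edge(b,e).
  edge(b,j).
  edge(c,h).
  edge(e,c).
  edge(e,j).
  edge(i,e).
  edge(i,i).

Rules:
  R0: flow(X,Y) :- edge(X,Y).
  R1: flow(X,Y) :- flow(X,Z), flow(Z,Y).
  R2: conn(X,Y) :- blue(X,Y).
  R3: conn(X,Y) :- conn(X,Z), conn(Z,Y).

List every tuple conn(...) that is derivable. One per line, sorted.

conn(a,a)
conn(a,b)
conn(a,d)
conn(a,j)
conn(b,a)
conn(b,b)
conn(b,d)
conn(b,j)
conn(c,a)
conn(c,b)
conn(c,d)
conn(c,e)
conn(c,f)
conn(c,h)
conn(c,i)
conn(c,j)
conn(d,a)
conn(d,b)
conn(d,d)
conn(d,j)
conn(e,a)
conn(e,b)
conn(e,d)
conn(e,j)
conn(f,a)
conn(f,b)
conn(f,d)
conn(f,e)
conn(f,i)
conn(f,j)
conn(h,h)
conn(i,a)
conn(i,b)
conn(i,d)
conn(i,e)
conn(i,j)
conn(j,a)
conn(j,b)
conn(j,d)
conn(j,j)

round 1: derive conn(a,b) via R2 from blue(a,b)
round 1: derive conn(b,a) via R2 from blue(b,a)
round 1: derive conn(b,j) via R2 from blue(b,j)
round 1: derive conn(c,f) via R2 from blue(c,f)
round 1: derive conn(c,h) via R2 from blue(c,h)
round 1: derive conn(c,j) via R2 from blue(c,j)
round 1: derive conn(d,j) via R2 from blue(d,j)
round 1: derive conn(e,j) via R2 from blue(e,j)
round 1: derive conn(f,a) via R2 from blue(f,a)
round 1: derive conn(f,i) via R2 from blue(f,i)
round 1: derive conn(h,h) via R2 from blue(h,h)
round 1: derive conn(i,e) via R2 from blue(i,e)
round 1: derive conn(j,a) via R2 from blue(j,a)
round 1: derive conn(j,d) via R2 from blue(j,d)
round 2: derive conn(a,a) via R3 from conn(a,b), conn(b,a)
round 2: derive conn(a,j) via R3 from conn(a,b), conn(b,j)
round 2: derive conn(b,b) via R3 from conn(b,a), conn(a,b)
round 2: derive conn(b,d) via R3 from conn(b,j), conn(j,d)
round 2: derive conn(c,a) via R3 from conn(c,f), conn(f,a)
round 2: derive conn(c,d) via R3 from conn(c,j), conn(j,d)
round 2: derive conn(c,i) via R3 from conn(c,f), conn(f,i)
round 2: derive conn(d,a) via R3 from conn(d,j), conn(j,a)
round 2: derive conn(d,d) via R3 from conn(d,j), conn(j,d)
round 2: derive conn(e,a) via R3 from conn(e,j), conn(j,a)
round 2: derive conn(e,d) via R3 from conn(e,j), conn(j,d)
round 2: derive conn(f,b) via R3 from conn(f,a), conn(a,b)
round 2: derive conn(f,e) via R3 from conn(f,i), conn(i,e)
round 2: derive conn(i,j) via R3 from conn(i,e), conn(e,j)
round 2: derive conn(j,b) via R3 from conn(j,a), conn(a,b)
round 2: derive conn(j,j) via R3 from conn(j,d), conn(d,j)
round 3: derive conn(a,d) via R3 from conn(a,b), conn(b,d)
round 3: derive conn(c,b) via R3 from conn(c,a), conn(a,b)
round 3: derive conn(c,e) via R3 from conn(c,f), conn(f,e)
round 3: derive conn(d,b) via R3 from conn(d,a), conn(a,b)
round 3: derive conn(e,b) via R3 from conn(e,a), conn(a,b)
round 3: derive conn(f,d) via R3 from conn(f,b), conn(b,d)
round 3: derive conn(f,j) via R3 from conn(f,a), conn(a,j)
round 3: derive conn(i,a) via R3 from conn(i,e), conn(e,a)
round 3: derive conn(i,b) via R3 from conn(i,j), conn(j,b)
round 3: derive conn(i,d) via R3 from conn(i,e), conn(e,d)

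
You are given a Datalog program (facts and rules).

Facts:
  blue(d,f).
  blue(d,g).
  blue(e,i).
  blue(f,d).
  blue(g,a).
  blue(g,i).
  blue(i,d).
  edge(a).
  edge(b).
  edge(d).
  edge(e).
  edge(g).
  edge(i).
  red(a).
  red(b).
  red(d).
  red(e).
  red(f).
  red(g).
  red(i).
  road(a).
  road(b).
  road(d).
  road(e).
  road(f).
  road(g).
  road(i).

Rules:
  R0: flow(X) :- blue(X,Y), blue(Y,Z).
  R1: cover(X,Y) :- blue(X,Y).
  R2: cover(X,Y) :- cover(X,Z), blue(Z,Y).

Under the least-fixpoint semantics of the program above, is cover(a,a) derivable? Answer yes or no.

no

round 1: derive cover(d,f) via R1 from blue(d,f)
round 1: derive cover(d,g) via R1 from blue(d,g)
round 1: derive cover(e,i) via R1 from blue(e,i)
round 1: derive cover(f,d) via R1 from blue(f,d)
round 1: derive cover(g,a) via R1 from blue(g,a)
round 1: derive cover(g,i) via R1 from blue(g,i)
round 1: derive cover(i,d) via R1 from blue(i,d)
round 2: derive cover(d,a) via R2 from cover(d,g), blue(g,a)
round 2: derive cover(d,d) via R2 from cover(d,f), blue(f,d)
round 2: derive cover(d,i) via R2 from cover(d,g), blue(g,i)
round 2: derive cover(e,d) via R2 from cover(e,i), blue(i,d)
round 2: derive cover(f,f) via R2 from cover(f,d), blue(d,f)
round 2: derive cover(f,g) via R2 from cover(f,d), blue(d,g)
round 2: derive cover(g,d) via R2 from cover(g,i), blue(i,d)
round 2: derive cover(i,f) via R2 from cover(i,d), blue(d,f)
round 2: derive cover(i,g) via R2 from cover(i,d), blue(d,g)
round 3: derive cover(e,f) via R2 from cover(e,d), blue(d,f)
round 3: derive cover(e,g) via R2 from cover(e,d), blue(d,g)
round 3: derive cover(f,a) via R2 from cover(f,g), blue(g,a)
round 3: derive cover(f,i) via R2 from cover(f,g), blue(g,i)
round 3: derive cover(g,f) via R2 from cover(g,d), blue(d,f)
round 3: derive cover(g,g) via R2 from cover(g,d), blue(d,g)
round 3: derive cover(i,a) via R2 from cover(i,g), blue(g,a)
round 3: derive cover(i,i) via R2 from cover(i,g), blue(g,i)
round 4: derive cover(e,a) via R2 from cover(e,g), blue(g,a)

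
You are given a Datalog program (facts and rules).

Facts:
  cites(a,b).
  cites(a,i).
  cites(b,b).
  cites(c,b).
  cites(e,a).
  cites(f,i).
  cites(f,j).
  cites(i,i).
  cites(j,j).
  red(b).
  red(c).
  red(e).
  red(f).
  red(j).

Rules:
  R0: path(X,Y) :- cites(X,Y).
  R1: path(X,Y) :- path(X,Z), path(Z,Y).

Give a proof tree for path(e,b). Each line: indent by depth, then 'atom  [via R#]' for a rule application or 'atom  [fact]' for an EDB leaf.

path(e,b)  [via R1]
  path(e,a)  [via R0]
    cites(e,a)  [fact]
  path(a,b)  [via R0]
    cites(a,b)  [fact]

round 1: derive path(a,b) via R0 from cites(a,b)
round 1: derive path(a,i) via R0 from cites(a,i)
round 1: derive path(b,b) via R0 from cites(b,b)
round 1: derive path(c,b) via R0 from cites(c,b)
round 1: derive path(e,a) via R0 from cites(e,a)
round 1: derive path(f,i) via R0 from cites(f,i)
round 1: derive path(f,j) via R0 from cites(f,j)
round 1: derive path(i,i) via R0 from cites(i,i)
round 1: derive path(j,j) via R0 from cites(j,j)
round 2: derive path(e,b) via R1 from path(e,a), path(a,b)
round 2: derive path(e,i) via R1 from path(e,a), path(a,i)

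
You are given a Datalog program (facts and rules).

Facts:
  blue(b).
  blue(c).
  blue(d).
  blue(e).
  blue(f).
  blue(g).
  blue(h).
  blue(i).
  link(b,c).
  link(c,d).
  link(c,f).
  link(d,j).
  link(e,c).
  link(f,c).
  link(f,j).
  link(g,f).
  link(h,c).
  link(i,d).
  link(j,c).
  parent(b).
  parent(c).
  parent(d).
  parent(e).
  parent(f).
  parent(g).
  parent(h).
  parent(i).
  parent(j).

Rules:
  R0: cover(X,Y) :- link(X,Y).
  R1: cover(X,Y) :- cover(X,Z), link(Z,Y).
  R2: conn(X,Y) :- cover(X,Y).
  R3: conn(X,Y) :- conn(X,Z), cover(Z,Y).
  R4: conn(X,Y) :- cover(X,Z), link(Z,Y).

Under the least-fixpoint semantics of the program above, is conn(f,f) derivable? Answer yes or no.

yes

round 1: derive cover(b,c) via R0 from link(b,c)
round 1: derive cover(c,d) via R0 from link(c,d)
round 1: derive cover(c,f) via R0 from link(c,f)
round 1: derive cover(d,j) via R0 from link(d,j)
round 1: derive cover(e,c) via R0 from link(e,c)
round 1: derive cover(f,c) via R0 from link(f,c)
round 1: derive cover(f,j) via R0 from link(f,j)
round 1: derive cover(g,f) via R0 from link(g,f)
round 1: derive cover(h,c) via R0 from link(h,c)
round 1: derive cover(i,d) via R0 from link(i,d)
round 1: derive cover(j,c) via R0 from link(j,c)
round 2: derive cover(b,d) via R1 from cover(b,c), link(c,d)
round 2: derive cover(b,f) via R1 from cover(b,c), link(c,f)
round 2: derive cover(c,c) via R1 from cover(c,f), link(f,c)
round 2: derive cover(c,j) via R1 from cover(c,d), link(d,j)
round 2: derive cover(d,c) via R1 from cover(d,j), link(j,c)
round 2: derive cover(e,d) via R1 from cover(e,c), link(c,d)
round 2: derive cover(e,f) via R1 from cover(e,c), link(c,f)
round 2: derive cover(f,d) via R1 from cover(f,c), link(c,d)
round 2: derive cover(f,f) via R1 from cover(f,c), link(c,f)
round 2: derive cover(g,c) via R1 from cover(g,f), link(f,c)
round 2: derive cover(g,j) via R1 from cover(g,f), link(f,j)
round 2: derive cover(h,d) via R1 from cover(h,c), link(c,d)
round 2: derive cover(h,f) via R1 from cover(h,c), link(c,f)
round 2: derive cover(i,j) via R1 from cover(i,d), link(d,j)
round 2: derive cover(j,d) via R1 from cover(j,c), link(c,d)
round 2: derive cover(j,f) via R1 from cover(j,c), link(c,f)
round 2: derive conn(b,c) via R2 from cover(b,c)
round 2: derive conn(c,d) via R2 from cover(c,d)
round 2: derive conn(c,f) via R2 from cover(c,f)
round 2: derive conn(d,j) via R2 from cover(d,j)
round 2: derive conn(e,c) via R2 from cover(e,c)
round 2: derive conn(f,c) via R2 from cover(f,c)
round 2: derive conn(f,j) via R2 from cover(f,j)
round 2: derive conn(g,f) via R2 from cover(g,f)
round 2: derive conn(h,c) via R2 from cover(h,c)
round 2: derive conn(i,d) via R2 from cover(i,d)
round 2: derive conn(j,c) via R2 from cover(j,c)
round 2: derive conn(b,d) via R4 from cover(b,c), link(c,d)
round 2: derive conn(b,f) via R4 from cover(b,c), link(c,f)
round 2: derive conn(c,c) via R4 from cover(c,f), link(f,c)
round 2: derive conn(c,j) via R4 from cover(c,d), link(d,j)
round 2: derive conn(d,c) via R4 from cover(d,j), link(j,c)
round 2: derive conn(e,d) via R4 from cover(e,c), link(c,d)
round 2: derive conn(e,f) via R4 from cover(e,c), link(c,f)
round 2: derive conn(f,d) via R4 from cover(f,c), link(c,d)
round 2: derive conn(f,f) via R4 from cover(f,c), link(c,f)
round 2: derive conn(g,c) via R4 from cover(g,f), link(f,c)
round 2: derive conn(g,j) via R4 from cover(g,f), link(f,j)
round 2: derive conn(h,d) via R4 from cover(h,c), link(c,d)
round 2: derive conn(h,f) via R4 from cover(h,c), link(c,f)
round 2: derive conn(i,j) via R4 from cover(i,d), link(d,j)
round 2: derive conn(j,d) via R4 from cover(j,c), link(c,d)
round 2: derive conn(j,f) via R4 from cover(j,c), link(c,f)
round 3: derive cover(b,j) via R1 from cover(b,d), link(d,j)
round 3: derive cover(d,d) via R1 from cover(d,c), link(c,d)
round 3: derive cover(d,f) via R1 from cover(d,c), link(c,f)
round 3: derive cover(e,j) via R1 from cover(e,d), link(d,j)
round 3: derive cover(g,d) via R1 from cover(g,c), link(c,d)
round 3: derive cover(h,j) via R1 from cover(h,d), link(d,j)
round 3: derive cover(i,c) via R1 from cover(i,j), link(j,c)
round 3: derive cover(j,j) via R1 from cover(j,d), link(d,j)
round 3: derive conn(b,j) via R3 from conn(b,c), cover(c,j)
round 3: derive conn(d,d) via R3 from conn(d,c), cover(c,d)
round 3: derive conn(d,f) via R3 from conn(d,c), cover(c,f)
round 3: derive conn(e,j) via R3 from conn(e,c), cover(c,j)
round 3: derive conn(g,d) via R3 from conn(g,c), cover(c,d)
round 3: derive conn(h,j) via R3 from conn(h,c), cover(c,j)
round 3: derive conn(i,c) via R3 from conn(i,d), cover(d,c)
round 3: derive conn(i,f) via R3 from conn(i,j), cover(j,f)
round 3: derive conn(j,j) via R3 from conn(j,c), cover(c,j)
round 4: derive cover(i,f) via R1 from cover(i,c), link(c,f)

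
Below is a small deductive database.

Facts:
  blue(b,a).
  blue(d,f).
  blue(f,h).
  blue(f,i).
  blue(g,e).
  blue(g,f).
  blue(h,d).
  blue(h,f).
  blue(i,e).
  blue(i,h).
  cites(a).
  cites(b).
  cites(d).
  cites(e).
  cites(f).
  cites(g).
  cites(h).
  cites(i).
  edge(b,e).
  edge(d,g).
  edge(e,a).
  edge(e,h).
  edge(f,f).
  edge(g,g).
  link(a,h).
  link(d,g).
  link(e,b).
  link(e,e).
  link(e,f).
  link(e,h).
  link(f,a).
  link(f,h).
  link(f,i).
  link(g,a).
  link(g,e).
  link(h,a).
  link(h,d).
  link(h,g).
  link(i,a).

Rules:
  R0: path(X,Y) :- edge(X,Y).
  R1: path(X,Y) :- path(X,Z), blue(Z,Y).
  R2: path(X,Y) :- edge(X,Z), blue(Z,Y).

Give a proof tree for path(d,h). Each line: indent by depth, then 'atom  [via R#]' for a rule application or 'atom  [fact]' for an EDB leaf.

path(d,h)  [via R1]
  path(d,f)  [via R2]
    edge(d,g)  [fact]
    blue(g,f)  [fact]
  blue(f,h)  [fact]

round 1: derive path(b,e) via R0 from edge(b,e)
round 1: derive path(d,g) via R0 from edge(d,g)
round 1: derive path(e,a) via R0 from edge(e,a)
round 1: derive path(e,h) via R0 from edge(e,h)
round 1: derive path(f,f) via R0 from edge(f,f)
round 1: derive path(g,g) via R0 from edge(g,g)
round 1: derive path(d,e) via R2 from edge(d,g), blue(g,e)
round 1: derive path(d,f) via R2 from edge(d,g), blue(g,f)
round 1: derive path(e,d) via R2 from edge(e,h), blue(h,d)
round 1: derive path(e,f) via R2 from edge(e,h), blue(h,f)
round 1: derive path(f,h) via R2 from edge(f,f), blue(f,h)
round 1: derive path(f,i) via R2 from edge(f,f), blue(f,i)
round 1: derive path(g,e) via R2 from edge(g,g), blue(g,e)
round 1: derive path(g,f) via R2 from edge(g,g), blue(g,f)
round 2: derive path(d,h) via R1 from path(d,f), blue(f,h)
round 2: derive path(d,i) via R1 from path(d,f), blue(f,i)
round 2: derive path(e,i) via R1 from path(e,f), blue(f,i)
round 2: derive path(f,d) via R1 from path(f,h), blue(h,d)
round 2: derive path(f,e) via R1 from path(f,i), blue(i,e)
round 2: derive path(g,h) via R1 from path(g,f), blue(f,h)
round 2: derive path(g,i) via R1 from path(g,f), blue(f,i)
round 3: derive path(d,d) via R1 from path(d,h), blue(h,d)
round 3: derive path(e,e) via R1 from path(e,i), blue(i,e)
round 3: derive path(g,d) via R1 from path(g,h), blue(h,d)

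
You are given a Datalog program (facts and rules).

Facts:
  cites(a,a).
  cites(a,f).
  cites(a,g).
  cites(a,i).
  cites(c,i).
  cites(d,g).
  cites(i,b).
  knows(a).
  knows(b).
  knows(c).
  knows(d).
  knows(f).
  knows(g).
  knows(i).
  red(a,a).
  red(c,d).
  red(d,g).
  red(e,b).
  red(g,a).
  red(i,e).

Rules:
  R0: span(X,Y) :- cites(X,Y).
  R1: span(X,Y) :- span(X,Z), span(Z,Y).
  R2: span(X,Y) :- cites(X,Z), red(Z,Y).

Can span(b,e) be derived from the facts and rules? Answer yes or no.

round 1: derive span(a,a) via R0 from cites(a,a)
round 1: derive span(a,f) via R0 from cites(a,f)
round 1: derive span(a,g) via R0 from cites(a,g)
round 1: derive span(a,i) via R0 from cites(a,i)
round 1: derive span(c,i) via R0 from cites(c,i)
round 1: derive span(d,g) via R0 from cites(d,g)
round 1: derive span(i,b) via R0 from cites(i,b)
round 1: derive span(a,e) via R2 from cites(a,i), red(i,e)
round 1: derive span(c,e) via R2 from cites(c,i), red(i,e)
round 1: derive span(d,a) via R2 from cites(d,g), red(g,a)
round 2: derive span(a,b) via R1 from span(a,i), span(i,b)
round 2: derive span(c,b) via R1 from span(c,i), span(i,b)
round 2: derive span(d,e) via R1 from span(d,a), span(a,e)
round 2: derive span(d,f) via R1 from span(d,a), span(a,f)
round 2: derive span(d,i) via R1 from span(d,a), span(a,i)
round 3: derive span(d,b) via R1 from span(d,a), span(a,b)

no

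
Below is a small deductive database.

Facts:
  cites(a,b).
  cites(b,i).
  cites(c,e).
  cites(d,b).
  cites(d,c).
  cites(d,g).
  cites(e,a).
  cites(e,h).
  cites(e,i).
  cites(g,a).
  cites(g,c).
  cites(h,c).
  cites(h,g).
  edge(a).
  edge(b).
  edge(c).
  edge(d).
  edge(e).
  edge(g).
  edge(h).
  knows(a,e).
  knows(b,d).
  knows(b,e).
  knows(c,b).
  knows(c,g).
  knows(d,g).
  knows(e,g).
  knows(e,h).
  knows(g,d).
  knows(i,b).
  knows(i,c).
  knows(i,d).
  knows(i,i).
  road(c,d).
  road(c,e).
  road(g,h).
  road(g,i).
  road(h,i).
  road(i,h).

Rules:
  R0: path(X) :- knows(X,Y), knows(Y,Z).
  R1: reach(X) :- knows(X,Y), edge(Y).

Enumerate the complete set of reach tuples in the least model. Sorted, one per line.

round 1: derive reach(a) via R1 from knows(a,e), edge(e)
round 1: derive reach(b) via R1 from knows(b,d), edge(d)
round 1: derive reach(c) via R1 from knows(c,b), edge(b)
round 1: derive reach(d) via R1 from knows(d,g), edge(g)
round 1: derive reach(e) via R1 from knows(e,g), edge(g)
round 1: derive reach(g) via R1 from knows(g,d), edge(d)
round 1: derive reach(i) via R1 from knows(i,b), edge(b)

reach(a)
reach(b)
reach(c)
reach(d)
reach(e)
reach(g)
reach(i)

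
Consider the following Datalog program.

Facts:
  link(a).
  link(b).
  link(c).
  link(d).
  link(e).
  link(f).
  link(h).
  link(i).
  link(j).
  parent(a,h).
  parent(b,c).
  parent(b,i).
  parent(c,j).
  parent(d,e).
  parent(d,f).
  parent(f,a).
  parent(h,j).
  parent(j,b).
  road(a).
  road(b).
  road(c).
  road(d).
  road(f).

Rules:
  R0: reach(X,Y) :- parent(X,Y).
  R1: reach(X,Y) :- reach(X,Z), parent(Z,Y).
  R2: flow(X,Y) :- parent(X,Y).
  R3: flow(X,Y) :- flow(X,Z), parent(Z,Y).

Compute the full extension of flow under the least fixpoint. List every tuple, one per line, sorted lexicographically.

round 1: derive flow(a,h) via R2 from parent(a,h)
round 1: derive flow(b,c) via R2 from parent(b,c)
round 1: derive flow(b,i) via R2 from parent(b,i)
round 1: derive flow(c,j) via R2 from parent(c,j)
round 1: derive flow(d,e) via R2 from parent(d,e)
round 1: derive flow(d,f) via R2 from parent(d,f)
round 1: derive flow(f,a) via R2 from parent(f,a)
round 1: derive flow(h,j) via R2 from parent(h,j)
round 1: derive flow(j,b) via R2 from parent(j,b)
round 2: derive flow(a,j) via R3 from flow(a,h), parent(h,j)
round 2: derive flow(b,j) via R3 from flow(b,c), parent(c,j)
round 2: derive flow(c,b) via R3 from flow(c,j), parent(j,b)
round 2: derive flow(d,a) via R3 from flow(d,f), parent(f,a)
round 2: derive flow(f,h) via R3 from flow(f,a), parent(a,h)
round 2: derive flow(h,b) via R3 from flow(h,j), parent(j,b)
round 2: derive flow(j,c) via R3 from flow(j,b), parent(b,c)
round 2: derive flow(j,i) via R3 from flow(j,b), parent(b,i)
round 3: derive flow(a,b) via R3 from flow(a,j), parent(j,b)
round 3: derive flow(b,b) via R3 from flow(b,j), parent(j,b)
round 3: derive flow(c,c) via R3 from flow(c,b), parent(b,c)
round 3: derive flow(c,i) via R3 from flow(c,b), parent(b,i)
round 3: derive flow(d,h) via R3 from flow(d,a), parent(a,h)
round 3: derive flow(f,j) via R3 from flow(f,h), parent(h,j)
round 3: derive flow(h,c) via R3 from flow(h,b), parent(b,c)
round 3: derive flow(h,i) via R3 from flow(h,b), parent(b,i)
round 3: derive flow(j,j) via R3 from flow(j,c), parent(c,j)
round 4: derive flow(a,c) via R3 from flow(a,b), parent(b,c)
round 4: derive flow(a,i) via R3 from flow(a,b), parent(b,i)
round 4: derive flow(d,j) via R3 from flow(d,h), parent(h,j)
round 4: derive flow(f,b) via R3 from flow(f,j), parent(j,b)
round 5: derive flow(d,b) via R3 from flow(d,j), parent(j,b)
round 5: derive flow(f,c) via R3 from flow(f,b), parent(b,c)
round 5: derive flow(f,i) via R3 from flow(f,b), parent(b,i)
round 6: derive flow(d,c) via R3 from flow(d,b), parent(b,c)
round 6: derive flow(d,i) via R3 from flow(d,b), parent(b,i)

flow(a,b)
flow(a,c)
flow(a,h)
flow(a,i)
flow(a,j)
flow(b,b)
flow(b,c)
flow(b,i)
flow(b,j)
flow(c,b)
flow(c,c)
flow(c,i)
flow(c,j)
flow(d,a)
flow(d,b)
flow(d,c)
flow(d,e)
flow(d,f)
flow(d,h)
flow(d,i)
flow(d,j)
flow(f,a)
flow(f,b)
flow(f,c)
flow(f,h)
flow(f,i)
flow(f,j)
flow(h,b)
flow(h,c)
flow(h,i)
flow(h,j)
flow(j,b)
flow(j,c)
flow(j,i)
flow(j,j)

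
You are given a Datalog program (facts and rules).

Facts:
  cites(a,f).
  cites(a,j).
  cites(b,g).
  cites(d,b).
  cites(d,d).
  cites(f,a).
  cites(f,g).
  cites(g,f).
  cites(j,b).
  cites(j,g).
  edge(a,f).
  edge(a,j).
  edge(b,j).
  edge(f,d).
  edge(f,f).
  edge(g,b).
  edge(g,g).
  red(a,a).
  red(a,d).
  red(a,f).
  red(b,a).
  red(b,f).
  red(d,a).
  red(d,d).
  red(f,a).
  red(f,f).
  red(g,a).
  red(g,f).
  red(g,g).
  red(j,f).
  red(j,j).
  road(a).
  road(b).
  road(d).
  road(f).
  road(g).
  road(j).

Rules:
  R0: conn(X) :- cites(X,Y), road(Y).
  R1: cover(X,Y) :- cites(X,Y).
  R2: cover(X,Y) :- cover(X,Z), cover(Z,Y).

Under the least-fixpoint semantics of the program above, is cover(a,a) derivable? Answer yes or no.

round 1: derive cover(a,f) via R1 from cites(a,f)
round 1: derive cover(a,j) via R1 from cites(a,j)
round 1: derive cover(b,g) via R1 from cites(b,g)
round 1: derive cover(d,b) via R1 from cites(d,b)
round 1: derive cover(d,d) via R1 from cites(d,d)
round 1: derive cover(f,a) via R1 from cites(f,a)
round 1: derive cover(f,g) via R1 from cites(f,g)
round 1: derive cover(g,f) via R1 from cites(g,f)
round 1: derive cover(j,b) via R1 from cites(j,b)
round 1: derive cover(j,g) via R1 from cites(j,g)
round 2: derive cover(a,a) via R2 from cover(a,f), cover(f,a)
round 2: derive cover(a,b) via R2 from cover(a,j), cover(j,b)
round 2: derive cover(a,g) via R2 from cover(a,f), cover(f,g)
round 2: derive cover(b,f) via R2 from cover(b,g), cover(g,f)
round 2: derive cover(d,g) via R2 from cover(d,b), cover(b,g)
round 2: derive cover(f,f) via R2 from cover(f,a), cover(a,f)
round 2: derive cover(f,j) via R2 from cover(f,a), cover(a,j)
round 2: derive cover(g,a) via R2 from cover(g,f), cover(f,a)
round 2: derive cover(g,g) via R2 from cover(g,f), cover(f,g)
round 2: derive cover(j,f) via R2 from cover(j,g), cover(g,f)
round 3: derive cover(b,a) via R2 from cover(b,f), cover(f,a)
round 3: derive cover(b,j) via R2 from cover(b,f), cover(f,j)
round 3: derive cover(d,a) via R2 from cover(d,g), cover(g,a)
round 3: derive cover(d,f) via R2 from cover(d,b), cover(b,f)
round 3: derive cover(f,b) via R2 from cover(f,a), cover(a,b)
round 3: derive cover(g,b) via R2 from cover(g,a), cover(a,b)
round 3: derive cover(g,j) via R2 from cover(g,a), cover(a,j)
round 3: derive cover(j,a) via R2 from cover(j,f), cover(f,a)
round 3: derive cover(j,j) via R2 from cover(j,f), cover(f,j)
round 4: derive cover(b,b) via R2 from cover(b,a), cover(a,b)
round 4: derive cover(d,j) via R2 from cover(d,a), cover(a,j)

yes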